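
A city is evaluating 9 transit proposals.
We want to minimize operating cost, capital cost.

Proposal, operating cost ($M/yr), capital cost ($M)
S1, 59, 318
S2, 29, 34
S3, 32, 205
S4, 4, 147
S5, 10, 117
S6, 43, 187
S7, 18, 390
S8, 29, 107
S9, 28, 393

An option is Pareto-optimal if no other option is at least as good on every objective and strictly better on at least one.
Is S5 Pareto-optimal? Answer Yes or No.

S1: worse on operating cost (59 vs 10).
S2: worse on operating cost (29 vs 10).
S3: worse on operating cost (32 vs 10).
S4: worse on capital cost (147 vs 117).
S6: worse on operating cost (43 vs 10).
S7: worse on operating cost (18 vs 10).
S8: worse on operating cost (29 vs 10).
S9: worse on operating cost (28 vs 10).
No option is at least as good as S5 on every objective and strictly better on one.

Yes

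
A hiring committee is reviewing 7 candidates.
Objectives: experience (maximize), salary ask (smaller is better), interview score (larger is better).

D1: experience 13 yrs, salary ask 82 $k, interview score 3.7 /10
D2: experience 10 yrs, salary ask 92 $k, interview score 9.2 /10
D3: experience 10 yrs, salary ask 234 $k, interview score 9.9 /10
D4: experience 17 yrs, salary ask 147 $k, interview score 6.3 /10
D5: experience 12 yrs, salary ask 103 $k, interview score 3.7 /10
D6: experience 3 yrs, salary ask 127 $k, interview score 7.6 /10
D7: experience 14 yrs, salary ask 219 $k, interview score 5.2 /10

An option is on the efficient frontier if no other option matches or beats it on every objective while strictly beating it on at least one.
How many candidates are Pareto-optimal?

4

D1: not dominated (best salary ask).
D2: not dominated.
D3: not dominated (best interview score).
D4: not dominated (best experience).
D5: dominated by D1 (experience 13≥12, salary ask 82≤103, interview score 3.7≥3.7).
D6: dominated by D2 (experience 10≥3, salary ask 92≤127, interview score 9.2≥7.6).
D7: dominated by D4 (experience 17≥14, salary ask 147≤219, interview score 6.3≥5.2).
Pareto-optimal: D1, D2, D3, D4 → 4.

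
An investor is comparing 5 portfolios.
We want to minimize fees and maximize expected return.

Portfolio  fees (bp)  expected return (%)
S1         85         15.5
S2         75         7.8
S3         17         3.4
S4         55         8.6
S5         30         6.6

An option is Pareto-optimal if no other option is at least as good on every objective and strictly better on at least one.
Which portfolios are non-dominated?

S1: not dominated (best expected return).
S2: dominated by S4 (fees 55≤75, expected return 8.6≥7.8).
S3: not dominated (best fees).
S4: not dominated.
S5: not dominated.

S1, S3, S4, S5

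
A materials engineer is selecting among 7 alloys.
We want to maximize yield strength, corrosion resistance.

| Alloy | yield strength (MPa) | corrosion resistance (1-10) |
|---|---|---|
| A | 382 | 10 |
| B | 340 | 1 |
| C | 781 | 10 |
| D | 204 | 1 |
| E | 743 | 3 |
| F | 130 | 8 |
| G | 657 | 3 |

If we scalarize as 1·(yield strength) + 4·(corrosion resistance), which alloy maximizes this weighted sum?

C

A: 1·382 + 4·10 = 422
B: 1·340 + 4·1 = 344
C: 1·781 + 4·10 = 821
D: 1·204 + 4·1 = 208
E: 1·743 + 4·3 = 755
F: 1·130 + 4·8 = 162
G: 1·657 + 4·3 = 669
Highest: C at 821.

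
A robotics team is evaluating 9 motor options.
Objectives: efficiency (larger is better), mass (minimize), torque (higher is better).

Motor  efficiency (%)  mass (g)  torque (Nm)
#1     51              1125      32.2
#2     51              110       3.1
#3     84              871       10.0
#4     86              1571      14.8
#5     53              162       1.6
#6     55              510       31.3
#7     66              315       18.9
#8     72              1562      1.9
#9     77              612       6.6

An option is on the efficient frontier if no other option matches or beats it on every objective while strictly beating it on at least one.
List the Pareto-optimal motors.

#1, #2, #3, #4, #5, #6, #7, #9

#1: not dominated (best torque).
#2: not dominated (best mass).
#3: not dominated.
#4: not dominated (best efficiency).
#5: not dominated.
#6: not dominated.
#7: not dominated.
#8: dominated by #3 (efficiency 84≥72, mass 871≤1562, torque 10.0≥1.9).
#9: not dominated.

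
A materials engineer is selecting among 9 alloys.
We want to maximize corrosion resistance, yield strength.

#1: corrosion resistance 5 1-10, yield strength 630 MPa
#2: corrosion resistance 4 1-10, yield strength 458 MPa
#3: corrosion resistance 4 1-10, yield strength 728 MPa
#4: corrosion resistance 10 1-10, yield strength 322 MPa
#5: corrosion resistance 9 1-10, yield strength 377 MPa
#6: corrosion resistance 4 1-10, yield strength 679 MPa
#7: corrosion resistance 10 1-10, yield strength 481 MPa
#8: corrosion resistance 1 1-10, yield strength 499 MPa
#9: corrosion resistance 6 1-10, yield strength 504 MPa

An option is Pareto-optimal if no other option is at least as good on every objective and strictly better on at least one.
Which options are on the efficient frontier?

#1: not dominated.
#2: dominated by #1 (corrosion resistance 5≥4, yield strength 630≥458).
#3: not dominated (best yield strength).
#4: dominated by #7 (corrosion resistance 10≥10, yield strength 481≥322).
#5: dominated by #7 (corrosion resistance 10≥9, yield strength 481≥377).
#6: dominated by #3 (corrosion resistance 4≥4, yield strength 728≥679).
#7: not dominated.
#8: dominated by #1 (corrosion resistance 5≥1, yield strength 630≥499).
#9: not dominated.

#1, #3, #7, #9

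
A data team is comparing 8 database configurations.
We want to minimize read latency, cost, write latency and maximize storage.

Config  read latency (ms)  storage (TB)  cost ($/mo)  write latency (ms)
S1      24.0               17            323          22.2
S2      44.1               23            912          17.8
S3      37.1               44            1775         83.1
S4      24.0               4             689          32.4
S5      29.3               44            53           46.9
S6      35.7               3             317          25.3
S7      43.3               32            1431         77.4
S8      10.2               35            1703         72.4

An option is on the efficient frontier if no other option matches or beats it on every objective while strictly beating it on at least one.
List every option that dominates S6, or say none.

none

S1: worse on cost (323 vs 317).
S2: worse on read latency (44.1 vs 35.7).
S3: worse on read latency (37.1 vs 35.7).
S4: worse on cost (689 vs 317).
S5: worse on write latency (46.9 vs 25.3).
S7: worse on read latency (43.3 vs 35.7).
S8: worse on cost (1703 vs 317).
No option dominates S6.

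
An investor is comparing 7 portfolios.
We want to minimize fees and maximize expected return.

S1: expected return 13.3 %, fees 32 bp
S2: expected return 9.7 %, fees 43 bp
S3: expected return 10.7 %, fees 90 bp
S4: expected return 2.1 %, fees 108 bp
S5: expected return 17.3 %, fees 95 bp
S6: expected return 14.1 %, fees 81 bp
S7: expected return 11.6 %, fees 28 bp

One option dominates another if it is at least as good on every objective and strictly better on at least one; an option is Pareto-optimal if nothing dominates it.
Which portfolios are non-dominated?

S1: not dominated.
S2: dominated by S1 (expected return 13.3≥9.7, fees 32≤43).
S3: dominated by S1 (expected return 13.3≥10.7, fees 32≤90).
S4: dominated by S1 (expected return 13.3≥2.1, fees 32≤108).
S5: not dominated (best expected return).
S6: not dominated.
S7: not dominated (best fees).

S1, S5, S6, S7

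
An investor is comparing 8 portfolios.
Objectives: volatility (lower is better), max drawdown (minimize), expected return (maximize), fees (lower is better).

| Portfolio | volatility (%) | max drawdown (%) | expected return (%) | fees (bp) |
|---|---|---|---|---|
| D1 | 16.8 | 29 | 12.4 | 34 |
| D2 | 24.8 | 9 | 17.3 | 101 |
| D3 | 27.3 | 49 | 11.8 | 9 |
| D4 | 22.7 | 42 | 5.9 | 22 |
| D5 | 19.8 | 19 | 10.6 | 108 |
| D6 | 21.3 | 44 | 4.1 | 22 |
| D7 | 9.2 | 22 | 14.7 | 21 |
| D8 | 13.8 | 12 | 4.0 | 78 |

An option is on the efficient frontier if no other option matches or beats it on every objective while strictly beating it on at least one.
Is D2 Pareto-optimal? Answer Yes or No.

D1: worse on max drawdown (29 vs 9).
D3: worse on volatility (27.3 vs 24.8).
D4: worse on max drawdown (42 vs 9).
D5: worse on max drawdown (19 vs 9).
D6: worse on max drawdown (44 vs 9).
D7: worse on max drawdown (22 vs 9).
D8: worse on max drawdown (12 vs 9).
No option is at least as good as D2 on every objective and strictly better on one.

Yes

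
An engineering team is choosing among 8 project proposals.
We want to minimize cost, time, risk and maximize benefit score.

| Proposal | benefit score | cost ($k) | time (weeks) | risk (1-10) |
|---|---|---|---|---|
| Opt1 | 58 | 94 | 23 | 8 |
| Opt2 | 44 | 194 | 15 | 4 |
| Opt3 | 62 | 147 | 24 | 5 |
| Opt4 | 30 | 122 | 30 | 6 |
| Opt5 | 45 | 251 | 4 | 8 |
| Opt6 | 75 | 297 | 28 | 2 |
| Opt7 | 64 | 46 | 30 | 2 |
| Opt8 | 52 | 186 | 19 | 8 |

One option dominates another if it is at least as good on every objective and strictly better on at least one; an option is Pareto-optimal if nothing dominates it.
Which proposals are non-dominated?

Opt1, Opt2, Opt3, Opt5, Opt6, Opt7, Opt8

Opt1: not dominated.
Opt2: not dominated.
Opt3: not dominated.
Opt4: dominated by Opt7 (benefit score 64≥30, cost 46≤122, time 30≤30, risk 2≤6).
Opt5: not dominated (best time).
Opt6: not dominated (best benefit score).
Opt7: not dominated (best cost).
Opt8: not dominated.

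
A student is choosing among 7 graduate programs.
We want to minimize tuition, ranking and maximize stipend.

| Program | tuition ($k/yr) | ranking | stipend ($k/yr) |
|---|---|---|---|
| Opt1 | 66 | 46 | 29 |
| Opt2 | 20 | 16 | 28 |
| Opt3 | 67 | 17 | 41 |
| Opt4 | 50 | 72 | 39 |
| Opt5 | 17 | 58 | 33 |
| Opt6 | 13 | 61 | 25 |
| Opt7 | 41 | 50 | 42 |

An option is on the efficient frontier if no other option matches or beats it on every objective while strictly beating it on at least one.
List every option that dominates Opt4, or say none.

Opt7: tuition 41≤50, ranking 50≤72, stipend 42≥39 — dominates Opt4.
Others (Opt1, Opt2, Opt3, Opt5, Opt6) are each worse than Opt4 on at least one objective.

Opt7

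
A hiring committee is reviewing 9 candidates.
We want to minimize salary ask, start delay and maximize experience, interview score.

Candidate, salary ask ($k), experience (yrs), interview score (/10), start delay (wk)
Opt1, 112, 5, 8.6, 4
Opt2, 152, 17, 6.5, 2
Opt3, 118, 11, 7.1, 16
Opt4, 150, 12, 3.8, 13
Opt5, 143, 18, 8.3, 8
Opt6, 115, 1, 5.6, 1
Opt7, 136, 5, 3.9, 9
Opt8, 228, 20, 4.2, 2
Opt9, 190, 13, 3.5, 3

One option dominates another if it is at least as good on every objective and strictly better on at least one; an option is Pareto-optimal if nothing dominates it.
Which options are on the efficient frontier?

Opt1, Opt2, Opt3, Opt5, Opt6, Opt8

Opt1: not dominated (best salary ask).
Opt2: not dominated.
Opt3: not dominated.
Opt4: dominated by Opt5 (salary ask 143≤150, experience 18≥12, interview score 8.3≥3.8, start delay 8≤13).
Opt5: not dominated.
Opt6: not dominated (best start delay).
Opt7: dominated by Opt1 (salary ask 112≤136, experience 5≥5, interview score 8.6≥3.9, start delay 4≤9).
Opt8: not dominated (best experience).
Opt9: dominated by Opt2 (salary ask 152≤190, experience 17≥13, interview score 6.5≥3.5, start delay 2≤3).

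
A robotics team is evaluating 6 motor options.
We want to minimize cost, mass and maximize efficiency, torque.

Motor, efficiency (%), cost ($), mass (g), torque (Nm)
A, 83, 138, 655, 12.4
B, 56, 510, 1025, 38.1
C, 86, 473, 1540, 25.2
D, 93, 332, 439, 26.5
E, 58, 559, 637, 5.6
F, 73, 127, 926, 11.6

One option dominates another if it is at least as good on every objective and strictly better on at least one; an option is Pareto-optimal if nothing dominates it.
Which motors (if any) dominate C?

D

D: efficiency 93≥86, cost 332≤473, mass 439≤1540, torque 26.5≥25.2 — dominates C.
Others (A, B, E, F) are each worse than C on at least one objective.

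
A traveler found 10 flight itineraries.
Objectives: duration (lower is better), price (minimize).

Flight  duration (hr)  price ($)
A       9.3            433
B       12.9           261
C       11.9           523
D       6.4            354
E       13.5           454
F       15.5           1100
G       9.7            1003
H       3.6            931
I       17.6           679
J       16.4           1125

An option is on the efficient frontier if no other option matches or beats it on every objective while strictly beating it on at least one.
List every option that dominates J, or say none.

A, B, C, D, E, F, G, H

A: duration 9.3≤16.4, price 433≤1125 — dominates J.
B: duration 12.9≤16.4, price 261≤1125 — dominates J.
C: duration 11.9≤16.4, price 523≤1125 — dominates J.
D: duration 6.4≤16.4, price 354≤1125 — dominates J.
E: duration 13.5≤16.4, price 454≤1125 — dominates J.
F: duration 15.5≤16.4, price 1100≤1125 — dominates J.
G: duration 9.7≤16.4, price 1003≤1125 — dominates J.
H: duration 3.6≤16.4, price 931≤1125 — dominates J.
Others (I) are each worse than J on at least one objective.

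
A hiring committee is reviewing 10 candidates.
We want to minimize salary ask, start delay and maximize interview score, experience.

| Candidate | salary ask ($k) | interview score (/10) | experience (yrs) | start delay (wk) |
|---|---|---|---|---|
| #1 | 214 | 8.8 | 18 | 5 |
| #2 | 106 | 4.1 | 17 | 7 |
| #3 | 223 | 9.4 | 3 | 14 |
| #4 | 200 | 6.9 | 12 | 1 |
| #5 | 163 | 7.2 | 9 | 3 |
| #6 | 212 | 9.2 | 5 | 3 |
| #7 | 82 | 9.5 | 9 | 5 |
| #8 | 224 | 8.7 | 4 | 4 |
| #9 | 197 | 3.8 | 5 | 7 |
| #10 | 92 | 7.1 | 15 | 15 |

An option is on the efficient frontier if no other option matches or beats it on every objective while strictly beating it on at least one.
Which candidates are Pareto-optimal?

#1: not dominated (best experience).
#2: not dominated.
#3: dominated by #7 (salary ask 82≤223, interview score 9.5≥9.4, experience 9≥3, start delay 5≤14).
#4: not dominated (best start delay).
#5: not dominated.
#6: not dominated.
#7: not dominated (best salary ask).
#8: dominated by #6 (salary ask 212≤224, interview score 9.2≥8.7, experience 5≥4, start delay 3≤4).
#9: dominated by #2 (salary ask 106≤197, interview score 4.1≥3.8, experience 17≥5, start delay 7≤7).
#10: not dominated.

#1, #2, #4, #5, #6, #7, #10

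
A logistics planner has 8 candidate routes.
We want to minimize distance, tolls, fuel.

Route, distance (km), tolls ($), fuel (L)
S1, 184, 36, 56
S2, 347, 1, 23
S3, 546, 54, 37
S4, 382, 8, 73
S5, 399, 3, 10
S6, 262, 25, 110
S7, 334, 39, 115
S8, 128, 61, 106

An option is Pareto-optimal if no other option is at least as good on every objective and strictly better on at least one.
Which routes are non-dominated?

S1: not dominated.
S2: not dominated (best tolls).
S3: dominated by S2 (distance 347≤546, tolls 1≤54, fuel 23≤37).
S4: dominated by S2 (distance 347≤382, tolls 1≤8, fuel 23≤73).
S5: not dominated (best fuel).
S6: not dominated.
S7: dominated by S1 (distance 184≤334, tolls 36≤39, fuel 56≤115).
S8: not dominated (best distance).

S1, S2, S5, S6, S8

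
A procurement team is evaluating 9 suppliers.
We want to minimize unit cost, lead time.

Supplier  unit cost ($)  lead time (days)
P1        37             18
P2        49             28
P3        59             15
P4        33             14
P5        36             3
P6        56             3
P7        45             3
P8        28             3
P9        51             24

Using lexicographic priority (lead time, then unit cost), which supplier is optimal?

First minimize lead time: best is 3, kept {P5, P6, P7, P8}.
Then minimize unit cost: best is 28, kept {P8}.

P8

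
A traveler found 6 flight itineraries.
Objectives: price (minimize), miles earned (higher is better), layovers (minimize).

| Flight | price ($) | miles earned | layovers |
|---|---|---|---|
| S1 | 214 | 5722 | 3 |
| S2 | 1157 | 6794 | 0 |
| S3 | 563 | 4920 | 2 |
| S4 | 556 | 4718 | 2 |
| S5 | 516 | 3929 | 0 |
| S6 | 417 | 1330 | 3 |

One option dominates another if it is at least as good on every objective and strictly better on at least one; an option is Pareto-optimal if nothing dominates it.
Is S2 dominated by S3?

S3 vs S2: S3 is worse on miles earned (4920 vs 6794), so it does not dominate S2.

No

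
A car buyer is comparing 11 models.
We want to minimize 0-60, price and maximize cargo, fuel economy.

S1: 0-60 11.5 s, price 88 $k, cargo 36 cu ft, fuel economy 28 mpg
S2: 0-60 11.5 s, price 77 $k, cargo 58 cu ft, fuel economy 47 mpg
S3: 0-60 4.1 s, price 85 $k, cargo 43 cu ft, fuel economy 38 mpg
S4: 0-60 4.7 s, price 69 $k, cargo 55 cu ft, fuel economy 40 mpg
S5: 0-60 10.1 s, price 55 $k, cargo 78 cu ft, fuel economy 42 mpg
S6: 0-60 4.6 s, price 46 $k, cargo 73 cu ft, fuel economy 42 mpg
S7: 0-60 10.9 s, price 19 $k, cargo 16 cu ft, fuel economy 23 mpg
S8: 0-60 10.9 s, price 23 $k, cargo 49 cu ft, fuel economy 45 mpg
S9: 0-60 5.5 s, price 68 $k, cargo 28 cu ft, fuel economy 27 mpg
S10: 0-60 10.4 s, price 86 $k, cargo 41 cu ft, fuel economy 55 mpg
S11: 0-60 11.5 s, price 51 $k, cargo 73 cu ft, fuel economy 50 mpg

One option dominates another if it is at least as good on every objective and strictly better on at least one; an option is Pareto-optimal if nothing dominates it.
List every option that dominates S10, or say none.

none

S1: worse on 0-60 (11.5 vs 10.4).
S2: worse on 0-60 (11.5 vs 10.4).
S3: worse on fuel economy (38 vs 55).
S4: worse on fuel economy (40 vs 55).
S5: worse on fuel economy (42 vs 55).
S6: worse on fuel economy (42 vs 55).
S7: worse on 0-60 (10.9 vs 10.4).
S8: worse on 0-60 (10.9 vs 10.4).
S9: worse on cargo (28 vs 41).
S11: worse on 0-60 (11.5 vs 10.4).
No option dominates S10.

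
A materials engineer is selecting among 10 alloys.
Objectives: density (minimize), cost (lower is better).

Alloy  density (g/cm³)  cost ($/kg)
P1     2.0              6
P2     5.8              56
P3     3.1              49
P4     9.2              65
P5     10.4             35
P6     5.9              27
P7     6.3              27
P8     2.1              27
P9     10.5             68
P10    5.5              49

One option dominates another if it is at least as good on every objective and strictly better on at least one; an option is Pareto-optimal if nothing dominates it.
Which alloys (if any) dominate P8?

P1: density 2.0≤2.1, cost 6≤27 — dominates P8.
Others (P2, P3, P4, P5, P6, P7, P9, P10) are each worse than P8 on at least one objective.

P1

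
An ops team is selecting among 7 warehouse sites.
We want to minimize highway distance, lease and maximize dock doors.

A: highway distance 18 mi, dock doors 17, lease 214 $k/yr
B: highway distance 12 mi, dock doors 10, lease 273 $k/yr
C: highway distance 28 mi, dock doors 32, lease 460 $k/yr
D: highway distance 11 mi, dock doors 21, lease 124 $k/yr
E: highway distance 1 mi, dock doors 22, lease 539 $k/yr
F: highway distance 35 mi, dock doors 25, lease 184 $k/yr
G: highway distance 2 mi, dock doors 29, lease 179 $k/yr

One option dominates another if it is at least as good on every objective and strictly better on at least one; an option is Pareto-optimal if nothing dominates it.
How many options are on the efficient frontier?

A: dominated by D (highway distance 11≤18, dock doors 21≥17, lease 124≤214).
B: dominated by D (highway distance 11≤12, dock doors 21≥10, lease 124≤273).
C: not dominated (best dock doors).
D: not dominated (best lease).
E: not dominated (best highway distance).
F: dominated by G (highway distance 2≤35, dock doors 29≥25, lease 179≤184).
G: not dominated.
Pareto-optimal: C, D, E, G → 4.

4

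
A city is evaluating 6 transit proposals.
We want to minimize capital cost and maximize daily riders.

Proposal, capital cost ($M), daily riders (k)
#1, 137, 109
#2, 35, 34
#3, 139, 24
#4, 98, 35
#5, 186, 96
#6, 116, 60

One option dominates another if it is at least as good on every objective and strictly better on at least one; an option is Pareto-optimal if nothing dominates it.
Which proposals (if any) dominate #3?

#1, #2, #4, #6

#1: capital cost 137≤139, daily riders 109≥24 — dominates #3.
#2: capital cost 35≤139, daily riders 34≥24 — dominates #3.
#4: capital cost 98≤139, daily riders 35≥24 — dominates #3.
#6: capital cost 116≤139, daily riders 60≥24 — dominates #3.
Others (#5) are each worse than #3 on at least one objective.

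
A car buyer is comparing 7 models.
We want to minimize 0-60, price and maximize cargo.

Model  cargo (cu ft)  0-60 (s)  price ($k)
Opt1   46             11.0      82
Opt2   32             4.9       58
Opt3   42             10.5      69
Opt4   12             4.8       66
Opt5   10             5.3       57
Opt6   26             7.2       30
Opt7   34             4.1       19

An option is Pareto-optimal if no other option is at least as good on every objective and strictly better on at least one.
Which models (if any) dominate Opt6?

Opt7

Opt7: cargo 34≥26, 0-60 4.1≤7.2, price 19≤30 — dominates Opt6.
Others (Opt1, Opt2, Opt3, Opt4, Opt5) are each worse than Opt6 on at least one objective.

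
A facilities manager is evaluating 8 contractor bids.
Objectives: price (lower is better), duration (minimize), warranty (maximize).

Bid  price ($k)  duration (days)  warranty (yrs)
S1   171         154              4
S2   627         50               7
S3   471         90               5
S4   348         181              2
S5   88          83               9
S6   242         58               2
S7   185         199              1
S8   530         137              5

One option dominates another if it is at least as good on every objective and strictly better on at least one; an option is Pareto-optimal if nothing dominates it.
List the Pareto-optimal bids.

S2, S5, S6

S1: dominated by S5 (price 88≤171, duration 83≤154, warranty 9≥4).
S2: not dominated (best duration).
S3: dominated by S5 (price 88≤471, duration 83≤90, warranty 9≥5).
S4: dominated by S1 (price 171≤348, duration 154≤181, warranty 4≥2).
S5: not dominated (best price).
S6: not dominated.
S7: dominated by S1 (price 171≤185, duration 154≤199, warranty 4≥1).
S8: dominated by S3 (price 471≤530, duration 90≤137, warranty 5≥5).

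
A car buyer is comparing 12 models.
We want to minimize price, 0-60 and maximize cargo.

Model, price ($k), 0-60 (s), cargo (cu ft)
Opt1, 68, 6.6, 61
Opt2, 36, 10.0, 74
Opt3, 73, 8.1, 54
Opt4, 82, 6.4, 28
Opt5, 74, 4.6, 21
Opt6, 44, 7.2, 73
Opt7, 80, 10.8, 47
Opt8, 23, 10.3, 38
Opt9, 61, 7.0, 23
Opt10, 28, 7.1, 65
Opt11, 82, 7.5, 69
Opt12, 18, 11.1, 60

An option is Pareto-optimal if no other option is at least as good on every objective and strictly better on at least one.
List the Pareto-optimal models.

Opt1: not dominated.
Opt2: not dominated (best cargo).
Opt3: dominated by Opt1 (price 68≤73, 0-60 6.6≤8.1, cargo 61≥54).
Opt4: not dominated.
Opt5: not dominated (best 0-60).
Opt6: not dominated.
Opt7: dominated by Opt1 (price 68≤80, 0-60 6.6≤10.8, cargo 61≥47).
Opt8: not dominated.
Opt9: not dominated.
Opt10: not dominated.
Opt11: dominated by Opt6 (price 44≤82, 0-60 7.2≤7.5, cargo 73≥69).
Opt12: not dominated (best price).

Opt1, Opt2, Opt4, Opt5, Opt6, Opt8, Opt9, Opt10, Opt12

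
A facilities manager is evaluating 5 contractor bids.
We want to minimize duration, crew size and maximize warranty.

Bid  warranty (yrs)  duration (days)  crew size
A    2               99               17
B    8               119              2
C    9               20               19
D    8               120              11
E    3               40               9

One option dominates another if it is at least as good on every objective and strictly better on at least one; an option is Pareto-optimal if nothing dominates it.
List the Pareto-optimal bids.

B, C, E

A: dominated by E (warranty 3≥2, duration 40≤99, crew size 9≤17).
B: not dominated (best crew size).
C: not dominated (best warranty).
D: dominated by B (warranty 8≥8, duration 119≤120, crew size 2≤11).
E: not dominated.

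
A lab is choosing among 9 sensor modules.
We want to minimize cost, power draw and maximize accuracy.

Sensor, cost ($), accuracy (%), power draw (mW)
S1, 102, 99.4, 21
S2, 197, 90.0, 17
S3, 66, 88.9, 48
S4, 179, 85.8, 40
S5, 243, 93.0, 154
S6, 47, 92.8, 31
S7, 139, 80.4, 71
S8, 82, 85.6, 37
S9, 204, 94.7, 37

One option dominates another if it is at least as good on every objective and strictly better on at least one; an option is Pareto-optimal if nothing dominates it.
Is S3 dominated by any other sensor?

S6 vs S3: cost 47≤66, accuracy 92.8≥88.9, power draw 31≤48 — S6 is at least as good on every objective and strictly better on at least one, so S6 dominates S3.

Yes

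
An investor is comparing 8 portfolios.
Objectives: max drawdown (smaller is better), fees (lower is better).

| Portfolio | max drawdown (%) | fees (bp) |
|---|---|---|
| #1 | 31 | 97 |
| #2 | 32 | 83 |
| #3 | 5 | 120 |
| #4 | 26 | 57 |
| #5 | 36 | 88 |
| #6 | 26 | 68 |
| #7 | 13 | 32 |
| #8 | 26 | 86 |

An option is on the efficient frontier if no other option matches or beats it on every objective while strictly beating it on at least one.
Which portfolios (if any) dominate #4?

#7: max drawdown 13≤26, fees 32≤57 — dominates #4.
Others (#1, #2, #3, #5, #6, #8) are each worse than #4 on at least one objective.

#7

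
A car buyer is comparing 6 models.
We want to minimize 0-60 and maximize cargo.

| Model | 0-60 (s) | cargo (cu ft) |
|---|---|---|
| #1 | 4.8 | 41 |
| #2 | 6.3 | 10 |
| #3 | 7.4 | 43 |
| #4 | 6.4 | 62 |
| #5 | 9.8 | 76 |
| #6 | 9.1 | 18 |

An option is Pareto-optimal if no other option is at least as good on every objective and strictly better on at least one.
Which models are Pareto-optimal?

#1, #4, #5

#1: not dominated (best 0-60).
#2: dominated by #1 (0-60 4.8≤6.3, cargo 41≥10).
#3: dominated by #4 (0-60 6.4≤7.4, cargo 62≥43).
#4: not dominated.
#5: not dominated (best cargo).
#6: dominated by #1 (0-60 4.8≤9.1, cargo 41≥18).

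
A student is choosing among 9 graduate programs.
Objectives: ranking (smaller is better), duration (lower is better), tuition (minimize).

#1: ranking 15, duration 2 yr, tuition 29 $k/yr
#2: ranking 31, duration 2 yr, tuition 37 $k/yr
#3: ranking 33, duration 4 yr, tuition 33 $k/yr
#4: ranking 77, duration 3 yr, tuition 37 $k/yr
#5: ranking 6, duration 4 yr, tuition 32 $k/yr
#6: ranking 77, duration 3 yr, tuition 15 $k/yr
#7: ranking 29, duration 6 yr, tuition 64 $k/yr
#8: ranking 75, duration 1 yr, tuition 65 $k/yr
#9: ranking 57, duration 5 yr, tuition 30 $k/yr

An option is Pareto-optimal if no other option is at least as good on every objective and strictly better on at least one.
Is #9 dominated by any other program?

Yes

#1 vs #9: ranking 15≤57, duration 2≤5, tuition 29≤30 — #1 is at least as good on every objective and strictly better on at least one, so #1 dominates #9.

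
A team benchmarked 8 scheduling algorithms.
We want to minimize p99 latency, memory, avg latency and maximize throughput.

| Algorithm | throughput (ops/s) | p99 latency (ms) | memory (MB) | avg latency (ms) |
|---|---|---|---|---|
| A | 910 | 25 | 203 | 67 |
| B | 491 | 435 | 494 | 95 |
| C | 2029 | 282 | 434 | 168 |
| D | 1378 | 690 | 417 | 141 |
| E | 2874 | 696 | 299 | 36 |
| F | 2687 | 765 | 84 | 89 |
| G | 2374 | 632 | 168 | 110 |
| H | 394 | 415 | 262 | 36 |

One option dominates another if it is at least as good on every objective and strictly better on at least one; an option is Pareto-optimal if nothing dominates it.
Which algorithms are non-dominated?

A, C, E, F, G, H

A: not dominated (best p99 latency).
B: dominated by A (throughput 910≥491, p99 latency 25≤435, memory 203≤494, avg latency 67≤95).
C: not dominated.
D: dominated by G (throughput 2374≥1378, p99 latency 632≤690, memory 168≤417, avg latency 110≤141).
E: not dominated (best throughput).
F: not dominated (best memory).
G: not dominated.
H: not dominated.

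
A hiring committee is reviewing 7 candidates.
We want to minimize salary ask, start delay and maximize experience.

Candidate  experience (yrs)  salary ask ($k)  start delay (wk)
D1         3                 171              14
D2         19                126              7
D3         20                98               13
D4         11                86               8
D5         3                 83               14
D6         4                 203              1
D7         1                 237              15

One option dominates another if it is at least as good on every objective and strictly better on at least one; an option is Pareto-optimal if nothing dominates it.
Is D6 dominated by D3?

No

D3 vs D6: D3 is worse on start delay (13 vs 1), so it does not dominate D6.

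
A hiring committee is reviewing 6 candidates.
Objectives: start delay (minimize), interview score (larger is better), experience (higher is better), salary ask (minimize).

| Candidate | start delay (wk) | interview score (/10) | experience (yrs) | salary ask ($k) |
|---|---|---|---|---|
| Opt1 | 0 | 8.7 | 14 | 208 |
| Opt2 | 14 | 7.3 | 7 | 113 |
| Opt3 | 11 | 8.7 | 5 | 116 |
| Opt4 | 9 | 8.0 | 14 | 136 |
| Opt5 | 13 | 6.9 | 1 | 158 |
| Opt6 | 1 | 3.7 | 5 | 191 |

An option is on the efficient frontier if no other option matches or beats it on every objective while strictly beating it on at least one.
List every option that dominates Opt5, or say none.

Opt3, Opt4

Opt3: start delay 11≤13, interview score 8.7≥6.9, experience 5≥1, salary ask 116≤158 — dominates Opt5.
Opt4: start delay 9≤13, interview score 8.0≥6.9, experience 14≥1, salary ask 136≤158 — dominates Opt5.
Others (Opt1, Opt2, Opt6) are each worse than Opt5 on at least one objective.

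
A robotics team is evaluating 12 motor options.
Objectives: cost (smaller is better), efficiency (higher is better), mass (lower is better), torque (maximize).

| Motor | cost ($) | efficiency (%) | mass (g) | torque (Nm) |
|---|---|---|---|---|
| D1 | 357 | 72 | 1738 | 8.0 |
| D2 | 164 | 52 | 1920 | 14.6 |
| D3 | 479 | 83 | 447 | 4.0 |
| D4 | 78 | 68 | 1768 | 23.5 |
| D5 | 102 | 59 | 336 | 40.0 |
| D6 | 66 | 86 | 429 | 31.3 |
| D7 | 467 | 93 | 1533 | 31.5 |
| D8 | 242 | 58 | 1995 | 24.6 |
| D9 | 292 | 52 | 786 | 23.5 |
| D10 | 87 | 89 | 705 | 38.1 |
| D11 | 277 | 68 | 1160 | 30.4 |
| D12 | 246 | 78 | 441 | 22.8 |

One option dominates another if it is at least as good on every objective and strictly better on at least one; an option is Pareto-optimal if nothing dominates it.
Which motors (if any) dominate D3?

D6

D6: cost 66≤479, efficiency 86≥83, mass 429≤447, torque 31.3≥4.0 — dominates D3.
Others (D1, D2, D4, D5, D7, D8, D9, D10, D11, D12) are each worse than D3 on at least one objective.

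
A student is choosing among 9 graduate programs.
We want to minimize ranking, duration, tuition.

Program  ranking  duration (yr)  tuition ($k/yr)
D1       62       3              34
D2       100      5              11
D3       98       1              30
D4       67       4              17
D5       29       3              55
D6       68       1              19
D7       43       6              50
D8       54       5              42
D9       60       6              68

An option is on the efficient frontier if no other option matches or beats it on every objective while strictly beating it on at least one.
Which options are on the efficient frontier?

D1, D2, D4, D5, D6, D7, D8

D1: not dominated.
D2: not dominated (best tuition).
D3: dominated by D6 (ranking 68≤98, duration 1≤1, tuition 19≤30).
D4: not dominated.
D5: not dominated (best ranking).
D6: not dominated.
D7: not dominated.
D8: not dominated.
D9: dominated by D5 (ranking 29≤60, duration 3≤6, tuition 55≤68).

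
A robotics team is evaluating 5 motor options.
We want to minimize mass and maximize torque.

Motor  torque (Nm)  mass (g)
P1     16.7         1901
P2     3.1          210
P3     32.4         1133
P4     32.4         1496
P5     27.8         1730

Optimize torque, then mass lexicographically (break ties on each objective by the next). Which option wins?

First maximize torque: best is 32.4, kept {P3, P4}.
Then minimize mass: best is 1133, kept {P3}.

P3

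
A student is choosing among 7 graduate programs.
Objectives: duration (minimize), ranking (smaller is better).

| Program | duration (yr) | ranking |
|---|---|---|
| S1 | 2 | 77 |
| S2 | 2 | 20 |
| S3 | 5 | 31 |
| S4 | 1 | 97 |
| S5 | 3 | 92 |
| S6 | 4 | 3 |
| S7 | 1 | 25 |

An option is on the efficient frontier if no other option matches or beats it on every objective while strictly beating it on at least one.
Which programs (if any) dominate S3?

S2: duration 2≤5, ranking 20≤31 — dominates S3.
S6: duration 4≤5, ranking 3≤31 — dominates S3.
S7: duration 1≤5, ranking 25≤31 — dominates S3.
Others (S1, S4, S5) are each worse than S3 on at least one objective.

S2, S6, S7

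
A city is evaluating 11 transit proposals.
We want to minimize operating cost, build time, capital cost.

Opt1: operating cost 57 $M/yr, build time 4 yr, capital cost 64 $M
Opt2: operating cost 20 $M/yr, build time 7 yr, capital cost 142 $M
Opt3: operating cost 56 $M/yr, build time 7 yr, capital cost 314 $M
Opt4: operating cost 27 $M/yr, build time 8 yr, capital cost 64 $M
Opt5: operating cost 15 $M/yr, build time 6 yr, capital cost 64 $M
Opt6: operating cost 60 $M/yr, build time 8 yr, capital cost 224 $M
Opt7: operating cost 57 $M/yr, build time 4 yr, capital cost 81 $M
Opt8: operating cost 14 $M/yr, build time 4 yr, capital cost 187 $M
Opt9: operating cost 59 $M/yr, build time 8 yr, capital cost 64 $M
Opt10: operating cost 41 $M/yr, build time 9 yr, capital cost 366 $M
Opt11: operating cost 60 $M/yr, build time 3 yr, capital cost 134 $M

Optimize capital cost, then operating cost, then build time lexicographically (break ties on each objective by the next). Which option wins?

Opt5

First minimize capital cost: best is 64, kept {Opt1, Opt4, Opt5, Opt9}.
Then minimize operating cost: best is 15, kept {Opt5}.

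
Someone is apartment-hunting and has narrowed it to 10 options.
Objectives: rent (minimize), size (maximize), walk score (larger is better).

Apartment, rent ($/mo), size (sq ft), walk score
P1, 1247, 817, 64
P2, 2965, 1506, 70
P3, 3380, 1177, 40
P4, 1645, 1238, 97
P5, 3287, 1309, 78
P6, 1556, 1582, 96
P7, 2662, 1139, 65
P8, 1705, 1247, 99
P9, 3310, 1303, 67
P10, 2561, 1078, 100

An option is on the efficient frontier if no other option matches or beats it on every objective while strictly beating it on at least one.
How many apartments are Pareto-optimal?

P1: not dominated (best rent).
P2: dominated by P6 (rent 1556≤2965, size 1582≥1506, walk score 96≥70).
P3: dominated by P2 (rent 2965≤3380, size 1506≥1177, walk score 70≥40).
P4: not dominated.
P5: dominated by P6 (rent 1556≤3287, size 1582≥1309, walk score 96≥78).
P6: not dominated (best size).
P7: dominated by P4 (rent 1645≤2662, size 1238≥1139, walk score 97≥65).
P8: not dominated.
P9: dominated by P2 (rent 2965≤3310, size 1506≥1303, walk score 70≥67).
P10: not dominated (best walk score).
Pareto-optimal: P1, P4, P6, P8, P10 → 5.

5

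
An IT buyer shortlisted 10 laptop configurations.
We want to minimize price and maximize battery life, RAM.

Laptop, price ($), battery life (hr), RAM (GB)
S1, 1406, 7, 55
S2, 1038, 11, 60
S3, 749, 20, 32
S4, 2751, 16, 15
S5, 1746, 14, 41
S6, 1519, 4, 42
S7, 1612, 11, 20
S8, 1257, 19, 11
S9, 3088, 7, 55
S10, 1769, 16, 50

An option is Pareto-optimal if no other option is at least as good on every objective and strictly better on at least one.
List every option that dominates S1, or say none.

S2: price 1038≤1406, battery life 11≥7, RAM 60≥55 — dominates S1.
Others (S3, S4, S5, S6, S7, S8, S9, S10) are each worse than S1 on at least one objective.

S2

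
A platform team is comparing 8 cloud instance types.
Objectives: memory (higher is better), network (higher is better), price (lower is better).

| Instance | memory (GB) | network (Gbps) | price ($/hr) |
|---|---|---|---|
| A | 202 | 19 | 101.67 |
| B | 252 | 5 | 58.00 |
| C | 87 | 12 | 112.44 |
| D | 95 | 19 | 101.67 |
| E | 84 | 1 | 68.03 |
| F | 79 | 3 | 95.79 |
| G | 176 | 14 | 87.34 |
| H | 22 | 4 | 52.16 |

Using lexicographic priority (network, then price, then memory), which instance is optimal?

First maximize network: best is 19, kept {A, D}.
Then minimize price: best is 101.67, kept {A, D}.
Then maximize memory: best is 202, kept {A}.

A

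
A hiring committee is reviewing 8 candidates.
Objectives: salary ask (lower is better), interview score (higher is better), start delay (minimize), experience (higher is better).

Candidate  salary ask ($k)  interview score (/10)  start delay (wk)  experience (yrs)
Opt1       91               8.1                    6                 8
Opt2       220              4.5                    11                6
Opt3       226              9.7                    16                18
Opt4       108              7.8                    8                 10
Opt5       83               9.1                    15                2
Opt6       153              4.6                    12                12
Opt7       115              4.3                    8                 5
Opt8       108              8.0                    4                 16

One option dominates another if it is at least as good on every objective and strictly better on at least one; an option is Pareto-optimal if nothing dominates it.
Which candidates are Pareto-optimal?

Opt1: not dominated.
Opt2: dominated by Opt1 (salary ask 91≤220, interview score 8.1≥4.5, start delay 6≤11, experience 8≥6).
Opt3: not dominated (best interview score).
Opt4: dominated by Opt8 (salary ask 108≤108, interview score 8.0≥7.8, start delay 4≤8, experience 16≥10).
Opt5: not dominated (best salary ask).
Opt6: dominated by Opt8 (salary ask 108≤153, interview score 8.0≥4.6, start delay 4≤12, experience 16≥12).
Opt7: dominated by Opt1 (salary ask 91≤115, interview score 8.1≥4.3, start delay 6≤8, experience 8≥5).
Opt8: not dominated (best start delay).

Opt1, Opt3, Opt5, Opt8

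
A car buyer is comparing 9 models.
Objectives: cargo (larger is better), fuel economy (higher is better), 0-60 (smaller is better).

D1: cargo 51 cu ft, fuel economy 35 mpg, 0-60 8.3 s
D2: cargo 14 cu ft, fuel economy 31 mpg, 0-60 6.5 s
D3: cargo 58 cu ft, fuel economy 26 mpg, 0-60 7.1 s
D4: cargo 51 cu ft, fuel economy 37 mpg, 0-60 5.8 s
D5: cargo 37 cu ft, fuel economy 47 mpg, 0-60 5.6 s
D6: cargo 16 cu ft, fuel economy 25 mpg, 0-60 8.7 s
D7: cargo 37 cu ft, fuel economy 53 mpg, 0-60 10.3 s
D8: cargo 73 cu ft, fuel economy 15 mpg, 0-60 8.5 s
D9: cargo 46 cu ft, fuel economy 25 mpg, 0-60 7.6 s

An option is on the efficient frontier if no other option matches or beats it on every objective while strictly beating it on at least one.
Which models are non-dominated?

D3, D4, D5, D7, D8

D1: dominated by D4 (cargo 51≥51, fuel economy 37≥35, 0-60 5.8≤8.3).
D2: dominated by D4 (cargo 51≥14, fuel economy 37≥31, 0-60 5.8≤6.5).
D3: not dominated.
D4: not dominated.
D5: not dominated (best 0-60).
D6: dominated by D1 (cargo 51≥16, fuel economy 35≥25, 0-60 8.3≤8.7).
D7: not dominated (best fuel economy).
D8: not dominated (best cargo).
D9: dominated by D3 (cargo 58≥46, fuel economy 26≥25, 0-60 7.1≤7.6).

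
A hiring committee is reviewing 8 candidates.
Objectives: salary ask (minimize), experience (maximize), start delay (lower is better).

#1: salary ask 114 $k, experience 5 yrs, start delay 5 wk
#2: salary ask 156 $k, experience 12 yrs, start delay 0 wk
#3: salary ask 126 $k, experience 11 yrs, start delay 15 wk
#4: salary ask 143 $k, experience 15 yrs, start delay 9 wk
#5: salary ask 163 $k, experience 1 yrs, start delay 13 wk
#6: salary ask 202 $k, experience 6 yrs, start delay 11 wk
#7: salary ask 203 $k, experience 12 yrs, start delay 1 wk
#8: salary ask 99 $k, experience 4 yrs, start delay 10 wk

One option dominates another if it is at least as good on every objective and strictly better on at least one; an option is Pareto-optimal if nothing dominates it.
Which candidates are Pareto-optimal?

#1: not dominated.
#2: not dominated (best start delay).
#3: not dominated.
#4: not dominated (best experience).
#5: dominated by #1 (salary ask 114≤163, experience 5≥1, start delay 5≤13).
#6: dominated by #2 (salary ask 156≤202, experience 12≥6, start delay 0≤11).
#7: dominated by #2 (salary ask 156≤203, experience 12≥12, start delay 0≤1).
#8: not dominated (best salary ask).

#1, #2, #3, #4, #8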